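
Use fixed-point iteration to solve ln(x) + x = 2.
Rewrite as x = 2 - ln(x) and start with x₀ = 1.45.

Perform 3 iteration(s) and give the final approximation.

Equation: ln(x) + x = 2
Fixed-point form: x = 2 - ln(x)
x₀ = 1.45

x_1 = g(1.450000) = 1.628436
x_2 = g(1.628436) = 1.512380
x_3 = g(1.512380) = 1.586316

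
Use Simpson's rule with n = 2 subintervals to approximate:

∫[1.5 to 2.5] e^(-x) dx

f(x) = e^(-x)
a = 1.5, b = 2.5, n = 2
h = (b - a)/n = 0.500000

Simpson's rule: (h/3)[f(x₀) + 4f(x₁) + 2f(x₂) + ... + f(xₙ)]

x_0 = 1.5000, f(x_0) = 0.223130, coefficient = 1
x_1 = 2.0000, f(x_1) = 0.135335, coefficient = 4
x_2 = 2.5000, f(x_2) = 0.082085, coefficient = 1

I ≈ (0.500000/3) × 0.846556 = 0.141093
Exact value: 0.141045
Error: 0.000048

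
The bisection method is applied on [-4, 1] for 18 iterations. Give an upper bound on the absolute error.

Bisection error bound: |error| ≤ (b-a)/2^n
|error| ≤ (1 - (-4))/2^18 = 5/2^18
|error| ≤ 0.0000190735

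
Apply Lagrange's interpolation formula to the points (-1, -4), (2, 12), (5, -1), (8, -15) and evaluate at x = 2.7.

Lagrange interpolation formula:
P(x) = Σ yᵢ × Lᵢ(x)
where Lᵢ(x) = Π_{j≠i} (x - xⱼ)/(xᵢ - xⱼ)

L_0(2.7) = (2.7 - 2)/(-1 - 2) × (2.7 - 5)/(-1 - 5) × (2.7 - 8)/(-1 - 8) = -0.052673
L_1(2.7) = (2.7 - (-1))/(2 - (-1)) × (2.7 - 5)/(2 - 5) × (2.7 - 8)/(2 - 8) = 0.835241
L_2(2.7) = (2.7 - (-1))/(5 - (-1)) × (2.7 - 2)/(5 - 2) × (2.7 - 8)/(5 - 8) = 0.254204
L_3(2.7) = (2.7 - (-1))/(8 - (-1)) × (2.7 - 2)/(8 - 2) × (2.7 - 5)/(8 - 5) = -0.036772

P(2.7) = (-4)×L_0(2.7) + 12×L_1(2.7) + (-1)×L_2(2.7) + (-15)×L_3(2.7)
P(2.7) = 10.530951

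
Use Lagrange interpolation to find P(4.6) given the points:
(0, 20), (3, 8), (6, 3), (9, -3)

Lagrange interpolation formula:
P(x) = Σ yᵢ × Lᵢ(x)
where Lᵢ(x) = Π_{j≠i} (x - xⱼ)/(xᵢ - xⱼ)

L_0(4.6) = (4.6 - 3)/(0 - 3) × (4.6 - 6)/(0 - 6) × (4.6 - 9)/(0 - 9) = -0.060840
L_1(4.6) = (4.6 - 0)/(3 - 0) × (4.6 - 6)/(3 - 6) × (4.6 - 9)/(3 - 9) = 0.524741
L_2(4.6) = (4.6 - 0)/(6 - 0) × (4.6 - 3)/(6 - 3) × (4.6 - 9)/(6 - 9) = 0.599704
L_3(4.6) = (4.6 - 0)/(9 - 0) × (4.6 - 3)/(9 - 3) × (4.6 - 6)/(9 - 6) = -0.063605

P(4.6) = 20×L_0(4.6) + 8×L_1(4.6) + 3×L_2(4.6) + (-3)×L_3(4.6)
P(4.6) = 4.971062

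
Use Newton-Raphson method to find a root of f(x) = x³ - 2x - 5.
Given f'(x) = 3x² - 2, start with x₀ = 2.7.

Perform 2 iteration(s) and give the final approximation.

f(x) = x³ - 2x - 5
f'(x) = 3x² - 2
x₀ = 2.7

Newton-Raphson formula: x_{n+1} = x_n - f(x_n)/f'(x_n)

Iteration 1:
  f(2.700000) = 9.283000
  f'(2.700000) = 19.870000
  x_1 = 2.700000 - 9.283000/19.870000 = 2.232813
Iteration 2:
  f(2.232813) = 1.665964
  f'(2.232813) = 12.956366
  x_2 = 2.232813 - 1.665964/12.956366 = 2.104231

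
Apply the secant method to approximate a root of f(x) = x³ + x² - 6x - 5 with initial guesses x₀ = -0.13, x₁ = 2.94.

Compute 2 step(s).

f(x) = x³ + x² - 6x - 5
x₀ = -0.13, x₁ = 2.94

Secant formula: x_{n+1} = x_n - f(x_n)(x_n - x_{n-1})/(f(x_n) - f(x_{n-1}))

Iteration 1:
  f(-0.130000) = -4.205297
  f(2.940000) = 11.415784
  x_2 = 2.940000 - 11.415784×(2.940000 - (-0.130000))/(11.415784 - (-4.205297))
       = 0.696464
Iteration 2:
  f(2.940000) = 11.415784
  f(0.696464) = -8.355894
  x_3 = 0.696464 - (-8.355894)×(0.696464 - 2.940000)/(-8.355894 - 11.415784)
       = 1.644626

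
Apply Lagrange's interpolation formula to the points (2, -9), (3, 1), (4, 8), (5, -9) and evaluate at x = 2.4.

Lagrange interpolation formula:
P(x) = Σ yᵢ × Lᵢ(x)
where Lᵢ(x) = Π_{j≠i} (x - xⱼ)/(xᵢ - xⱼ)

L_0(2.4) = (2.4 - 3)/(2 - 3) × (2.4 - 4)/(2 - 4) × (2.4 - 5)/(2 - 5) = 0.416000
L_1(2.4) = (2.4 - 2)/(3 - 2) × (2.4 - 4)/(3 - 4) × (2.4 - 5)/(3 - 5) = 0.832000
L_2(2.4) = (2.4 - 2)/(4 - 2) × (2.4 - 3)/(4 - 3) × (2.4 - 5)/(4 - 5) = -0.312000
L_3(2.4) = (2.4 - 2)/(5 - 2) × (2.4 - 3)/(5 - 3) × (2.4 - 4)/(5 - 4) = 0.064000

P(2.4) = (-9)×L_0(2.4) + 1×L_1(2.4) + 8×L_2(2.4) + (-9)×L_3(2.4)
P(2.4) = -5.984000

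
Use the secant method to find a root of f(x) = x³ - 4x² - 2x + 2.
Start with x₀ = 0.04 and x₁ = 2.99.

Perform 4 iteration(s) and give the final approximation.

f(x) = x³ - 4x² - 2x + 2
x₀ = 0.04, x₁ = 2.99

Secant formula: x_{n+1} = x_n - f(x_n)(x_n - x_{n-1})/(f(x_n) - f(x_{n-1}))

Iteration 1:
  f(0.040000) = 1.913664
  f(2.990000) = -13.009501
  x_2 = 2.990000 - (-13.009501)×(2.990000 - 0.040000)/(-13.009501 - 1.913664)
       = 0.418292
Iteration 2:
  f(2.990000) = -13.009501
  f(0.418292) = 0.536733
  x_3 = 0.418292 - 0.536733×(0.418292 - 2.990000)/(0.536733 - (-13.009501))
       = 0.520189
Iteration 3:
  f(0.418292) = 0.536733
  f(0.520189) = 0.017999
  x_4 = 0.520189 - 0.017999×(0.520189 - 0.418292)/(0.017999 - 0.536733)
       = 0.523724
Iteration 4:
  f(0.520189) = 0.017999
  f(0.523724) = -0.000946
  x_5 = 0.523724 - (-0.000946)×(0.523724 - 0.520189)/(-0.000946 - 0.017999)
       = 0.523548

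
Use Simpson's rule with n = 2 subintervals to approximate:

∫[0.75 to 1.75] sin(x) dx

f(x) = sin(x)
a = 0.75, b = 1.75, n = 2
h = (b - a)/n = 0.500000

Simpson's rule: (h/3)[f(x₀) + 4f(x₁) + 2f(x₂) + ... + f(xₙ)]

x_0 = 0.7500, f(x_0) = 0.681639, coefficient = 1
x_1 = 1.2500, f(x_1) = 0.948985, coefficient = 4
x_2 = 1.7500, f(x_2) = 0.983986, coefficient = 1

I ≈ (0.500000/3) × 5.461563 = 0.910261
Exact value: 0.909935
Error: 0.000326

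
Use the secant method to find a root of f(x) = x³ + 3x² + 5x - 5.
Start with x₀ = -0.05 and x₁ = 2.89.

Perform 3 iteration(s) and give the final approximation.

f(x) = x³ + 3x² + 5x - 5
x₀ = -0.05, x₁ = 2.89

Secant formula: x_{n+1} = x_n - f(x_n)(x_n - x_{n-1})/(f(x_n) - f(x_{n-1}))

Iteration 1:
  f(-0.050000) = -5.242625
  f(2.890000) = 58.643869
  x_2 = 2.890000 - 58.643869×(2.890000 - (-0.050000))/(58.643869 - (-5.242625))
       = 0.191261
Iteration 2:
  f(2.890000) = 58.643869
  f(0.191261) = -3.926956
  x_3 = 0.191261 - (-3.926956)×(0.191261 - 2.890000)/(-3.926956 - 58.643869)
       = 0.360634
Iteration 3:
  f(0.191261) = -3.926956
  f(0.360634) = -2.759754
  x_4 = 0.360634 - (-2.759754)×(0.360634 - 0.191261)/(-2.759754 - (-3.926956))
       = 0.761104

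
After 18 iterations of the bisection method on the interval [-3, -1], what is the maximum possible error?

Bisection error bound: |error| ≤ (b-a)/2^n
|error| ≤ (-1 - (-3))/2^18 = 2/2^18
|error| ≤ 0.0000076294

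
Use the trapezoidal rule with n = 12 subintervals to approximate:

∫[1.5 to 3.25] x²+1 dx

f(x) = x²+1
a = 1.5, b = 3.25, n = 12
h = (b - a)/n = 0.145833

Trapezoidal rule: (h/2)[f(x₀) + 2f(x₁) + 2f(x₂) + ... + f(xₙ)]

x_0 = 1.5000, f(x_0) = 3.250000, coefficient = 1
x_1 = 1.6458, f(x_1) = 3.708767, coefficient = 2
x_2 = 1.7917, f(x_2) = 4.210069, coefficient = 2
x_3 = 1.9375, f(x_3) = 4.753906, coefficient = 2
x_4 = 2.0833, f(x_4) = 5.340278, coefficient = 2
x_5 = 2.2292, f(x_5) = 5.969184, coefficient = 2
x_6 = 2.3750, f(x_6) = 6.640625, coefficient = 2
x_7 = 2.5208, f(x_7) = 7.354601, coefficient = 2
x_8 = 2.6667, f(x_8) = 8.111111, coefficient = 2
x_9 = 2.8125, f(x_9) = 8.910156, coefficient = 2
x_10 = 2.9583, f(x_10) = 9.751736, coefficient = 2
x_11 = 3.1042, f(x_11) = 10.635851, coefficient = 2
x_12 = 3.2500, f(x_12) = 11.562500, coefficient = 1

I ≈ (0.145833/2) × 165.585069 = 12.073911
Exact value: 12.067708
Error: 0.006203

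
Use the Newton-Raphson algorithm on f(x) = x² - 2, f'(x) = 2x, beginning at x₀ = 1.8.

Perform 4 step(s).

f(x) = x² - 2
f'(x) = 2x
x₀ = 1.8

Newton-Raphson formula: x_{n+1} = x_n - f(x_n)/f'(x_n)

Iteration 1:
  f(1.800000) = 1.240000
  f'(1.800000) = 3.600000
  x_1 = 1.800000 - 1.240000/3.600000 = 1.455556
Iteration 2:
  f(1.455556) = 0.118642
  f'(1.455556) = 2.911111
  x_2 = 1.455556 - 0.118642/2.911111 = 1.414801
Iteration 3:
  f(1.414801) = 0.001661
  f'(1.414801) = 2.829601
  x_3 = 1.414801 - 0.001661/2.829601 = 1.414214
Iteration 4:
  f(1.414214) = 0.000000
  f'(1.414214) = 2.828427
  x_4 = 1.414214 - 0.000000/2.828427 = 1.414214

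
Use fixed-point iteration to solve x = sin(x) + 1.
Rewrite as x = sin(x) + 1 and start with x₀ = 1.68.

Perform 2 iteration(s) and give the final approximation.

Equation: x = sin(x) + 1
Fixed-point form: x = sin(x) + 1
x₀ = 1.68

x_1 = g(1.680000) = 1.994043
x_2 = g(1.994043) = 1.911760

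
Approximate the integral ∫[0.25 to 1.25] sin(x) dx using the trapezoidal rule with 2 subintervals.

f(x) = sin(x)
a = 0.25, b = 1.25, n = 2
h = (b - a)/n = 0.500000

Trapezoidal rule: (h/2)[f(x₀) + 2f(x₁) + 2f(x₂) + ... + f(xₙ)]

x_0 = 0.2500, f(x_0) = 0.247404, coefficient = 1
x_1 = 0.7500, f(x_1) = 0.681639, coefficient = 2
x_2 = 1.2500, f(x_2) = 0.948985, coefficient = 1

I ≈ (0.500000/2) × 2.559666 = 0.639917
Exact value: 0.653590
Error: 0.013674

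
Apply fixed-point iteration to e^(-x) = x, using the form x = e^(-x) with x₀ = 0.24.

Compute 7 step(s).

Equation: e^(-x) = x
Fixed-point form: x = e^(-x)
x₀ = 0.24

x_1 = g(0.240000) = 0.786628
x_2 = g(0.786628) = 0.455378
x_3 = g(0.455378) = 0.634208
x_4 = g(0.634208) = 0.530355
x_5 = g(0.530355) = 0.588396
x_6 = g(0.588396) = 0.555217
x_7 = g(0.555217) = 0.573948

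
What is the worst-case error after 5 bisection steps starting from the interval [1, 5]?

Bisection error bound: |error| ≤ (b-a)/2^n
|error| ≤ (5 - 1)/2^5 = 4/2^5
|error| ≤ 0.1250000000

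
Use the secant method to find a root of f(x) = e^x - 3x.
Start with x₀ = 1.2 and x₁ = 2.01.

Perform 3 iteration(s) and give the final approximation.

f(x) = e^x - 3x
x₀ = 1.2, x₁ = 2.01

Secant formula: x_{n+1} = x_n - f(x_n)(x_n - x_{n-1})/(f(x_n) - f(x_{n-1}))

Iteration 1:
  f(1.200000) = -0.279883
  f(2.010000) = 1.433317
  x_2 = 2.010000 - 1.433317×(2.010000 - 1.200000)/(1.433317 - (-0.279883))
       = 1.332329
Iteration 2:
  f(2.010000) = 1.433317
  f(1.332329) = -0.207128
  x_3 = 1.332329 - (-0.207128)×(1.332329 - 2.010000)/(-0.207128 - 1.433317)
       = 1.417893
Iteration 3:
  f(1.332329) = -0.207128
  f(1.417893) = -0.125266
  x_4 = 1.417893 - (-0.125266)×(1.417893 - 1.332329)/(-0.125266 - (-0.207128))
       = 1.548826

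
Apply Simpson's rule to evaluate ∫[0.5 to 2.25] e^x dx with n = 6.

f(x) = e^x
a = 0.5, b = 2.25, n = 6
h = (b - a)/n = 0.291667

Simpson's rule: (h/3)[f(x₀) + 4f(x₁) + 2f(x₂) + ... + f(xₙ)]

x_0 = 0.5000, f(x_0) = 1.648721, coefficient = 1
x_1 = 0.7917, f(x_1) = 2.207072, coefficient = 4
x_2 = 1.0833, f(x_2) = 2.954512, coefficient = 2
x_3 = 1.3750, f(x_3) = 3.955077, coefficient = 4
x_4 = 1.6667, f(x_4) = 5.294490, coefficient = 2
x_5 = 1.9583, f(x_5) = 7.087505, coefficient = 4
x_6 = 2.2500, f(x_6) = 9.487736, coefficient = 1

I ≈ (0.291667/3) × 80.633073 = 7.839327
Exact value: 7.839015
Error: 0.000312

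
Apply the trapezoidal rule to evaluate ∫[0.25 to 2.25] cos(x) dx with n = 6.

f(x) = cos(x)
a = 0.25, b = 2.25, n = 6
h = (b - a)/n = 0.333333

Trapezoidal rule: (h/2)[f(x₀) + 2f(x₁) + 2f(x₂) + ... + f(xₙ)]

x_0 = 0.2500, f(x_0) = 0.968912, coefficient = 1
x_1 = 0.5833, f(x_1) = 0.834631, coefficient = 2
x_2 = 0.9167, f(x_2) = 0.608469, coefficient = 2
x_3 = 1.2500, f(x_3) = 0.315322, coefficient = 2
x_4 = 1.5833, f(x_4) = -0.012537, coefficient = 2
x_5 = 1.9167, f(x_5) = -0.339016, coefficient = 2
x_6 = 2.2500, f(x_6) = -0.628174, coefficient = 1

I ≈ (0.333333/2) × 3.154479 = 0.525747
Exact value: 0.530669
Error: 0.004923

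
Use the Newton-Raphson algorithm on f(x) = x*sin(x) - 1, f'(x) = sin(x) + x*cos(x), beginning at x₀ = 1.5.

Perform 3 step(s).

f(x) = x*sin(x) - 1
f'(x) = sin(x) + x*cos(x)
x₀ = 1.5

Newton-Raphson formula: x_{n+1} = x_n - f(x_n)/f'(x_n)

Iteration 1:
  f(1.500000) = 0.496242
  f'(1.500000) = 1.103601
  x_1 = 1.500000 - 0.496242/1.103601 = 1.050342
Iteration 2:
  f(1.050342) = -0.088730
  f'(1.050342) = 1.389902
  x_2 = 1.050342 - (-0.088730)/1.389902 = 1.114181
Iteration 3:
  f(1.114181) = 0.000033
  f'(1.114181) = 1.388807
  x_3 = 1.114181 - 0.000033/1.388807 = 1.114157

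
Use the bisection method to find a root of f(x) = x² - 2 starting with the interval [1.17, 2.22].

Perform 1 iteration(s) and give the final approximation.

f(x) = x² - 2
Initial interval: [1.17, 2.22]

Iteration 1:
  c_1 = (1.170000 + 2.220000)/2 = 1.695000
  f(c_1) = f(1.695000) = 0.873025
  f(a) × f(c) < 0, new interval: [1.170000, 1.695000]

After 1 iteration(s), the approximation is c_1 = 1.695000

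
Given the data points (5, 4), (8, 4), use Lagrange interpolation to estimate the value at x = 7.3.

Lagrange interpolation formula:
P(x) = Σ yᵢ × Lᵢ(x)
where Lᵢ(x) = Π_{j≠i} (x - xⱼ)/(xᵢ - xⱼ)

L_0(7.3) = (7.3 - 8)/(5 - 8) = 0.233333
L_1(7.3) = (7.3 - 5)/(8 - 5) = 0.766667

P(7.3) = 4×L_0(7.3) + 4×L_1(7.3)
P(7.3) = 4.000000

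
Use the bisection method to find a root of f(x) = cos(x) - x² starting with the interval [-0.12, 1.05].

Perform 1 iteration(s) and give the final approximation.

f(x) = cos(x) - x²
Initial interval: [-0.12, 1.05]

Iteration 1:
  c_1 = (-0.120000 + 1.050000)/2 = 0.465000
  f(c_1) = f(0.465000) = 0.677597
  f(a) × f(c) ≥ 0, new interval: [0.465000, 1.050000]

After 1 iteration(s), the approximation is c_1 = 0.465000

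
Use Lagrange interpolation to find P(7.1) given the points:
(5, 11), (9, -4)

Lagrange interpolation formula:
P(x) = Σ yᵢ × Lᵢ(x)
where Lᵢ(x) = Π_{j≠i} (x - xⱼ)/(xᵢ - xⱼ)

L_0(7.1) = (7.1 - 9)/(5 - 9) = 0.475000
L_1(7.1) = (7.1 - 5)/(9 - 5) = 0.525000

P(7.1) = 11×L_0(7.1) + (-4)×L_1(7.1)
P(7.1) = 3.125000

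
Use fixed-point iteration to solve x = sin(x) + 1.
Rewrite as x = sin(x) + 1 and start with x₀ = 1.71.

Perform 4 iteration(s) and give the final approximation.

Equation: x = sin(x) + 1
Fixed-point form: x = sin(x) + 1
x₀ = 1.71

x_1 = g(1.710000) = 1.990327
x_2 = g(1.990327) = 1.913280
x_3 = g(1.913280) = 1.941923
x_4 = g(1.941923) = 1.931919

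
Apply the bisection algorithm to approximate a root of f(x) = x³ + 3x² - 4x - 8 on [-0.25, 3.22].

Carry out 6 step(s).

f(x) = x³ + 3x² - 4x - 8
Initial interval: [-0.25, 3.22]

Iteration 1:
  c_1 = (-0.250000 + 3.220000)/2 = 1.485000
  f(c_1) = f(1.485000) = -4.049566
  f(a) × f(c) ≥ 0, new interval: [1.485000, 3.220000]
Iteration 2:
  c_2 = (1.485000 + 3.220000)/2 = 2.352500
  f(c_2) = f(2.352500) = 12.212107
  f(a) × f(c) < 0, new interval: [1.485000, 2.352500]
Iteration 3:
  c_3 = (1.485000 + 2.352500)/2 = 1.918750
  f(c_3) = f(1.918750) = 2.433878
  f(a) × f(c) < 0, new interval: [1.485000, 1.918750]
Iteration 4:
  c_4 = (1.485000 + 1.918750)/2 = 1.701875
  f(c_4) = f(1.701875) = -1.189090
  f(a) × f(c) ≥ 0, new interval: [1.701875, 1.918750]
Iteration 5:
  c_5 = (1.701875 + 1.918750)/2 = 1.810313
  f(c_5) = f(1.810313) = 0.523257
  f(a) × f(c) < 0, new interval: [1.701875, 1.810313]
Iteration 6:
  c_6 = (1.701875 + 1.810313)/2 = 1.756094
  f(c_6) = f(1.756094) = -0.357223
  f(a) × f(c) ≥ 0, new interval: [1.756094, 1.810313]

After 6 iteration(s), the approximation is c_6 = 1.756094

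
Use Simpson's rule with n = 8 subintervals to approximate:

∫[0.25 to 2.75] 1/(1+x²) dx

f(x) = 1/(1+x²)
a = 0.25, b = 2.75, n = 8
h = (b - a)/n = 0.312500

Simpson's rule: (h/3)[f(x₀) + 4f(x₁) + 2f(x₂) + ... + f(xₙ)]

x_0 = 0.2500, f(x_0) = 0.941176, coefficient = 1
x_1 = 0.5625, f(x_1) = 0.759644, coefficient = 4
x_2 = 0.8750, f(x_2) = 0.566372, coefficient = 2
x_3 = 1.1875, f(x_3) = 0.414911, coefficient = 4
x_4 = 1.5000, f(x_4) = 0.307692, coefficient = 2
x_5 = 1.8125, f(x_5) = 0.233364, coefficient = 4
x_6 = 2.1250, f(x_6) = 0.181303, coefficient = 2
x_7 = 2.4375, f(x_7) = 0.144063, coefficient = 4
x_8 = 2.7500, f(x_8) = 0.116788, coefficient = 1

I ≈ (0.312500/3) × 9.376625 = 0.976732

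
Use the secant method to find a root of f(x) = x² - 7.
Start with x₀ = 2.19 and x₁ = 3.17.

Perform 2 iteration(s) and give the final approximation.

f(x) = x² - 7
x₀ = 2.19, x₁ = 3.17

Secant formula: x_{n+1} = x_n - f(x_n)(x_n - x_{n-1})/(f(x_n) - f(x_{n-1}))

Iteration 1:
  f(2.190000) = -2.203900
  f(3.170000) = 3.048900
  x_2 = 3.170000 - 3.048900×(3.170000 - 2.190000)/(3.048900 - (-2.203900))
       = 2.601175
Iteration 2:
  f(3.170000) = 3.048900
  f(2.601175) = -0.233887
  x_3 = 2.601175 - (-0.233887)×(2.601175 - 3.170000)/(-0.233887 - 3.048900)
       = 2.641702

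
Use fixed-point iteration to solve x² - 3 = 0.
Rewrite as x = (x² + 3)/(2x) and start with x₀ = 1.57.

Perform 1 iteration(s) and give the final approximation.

Equation: x² - 3 = 0
Fixed-point form: x = (x² + 3)/(2x)
x₀ = 1.57

x_1 = g(1.570000) = 1.740414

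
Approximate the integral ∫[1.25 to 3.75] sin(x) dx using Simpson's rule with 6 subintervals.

f(x) = sin(x)
a = 1.25, b = 3.75, n = 6
h = (b - a)/n = 0.416667

Simpson's rule: (h/3)[f(x₀) + 4f(x₁) + 2f(x₂) + ... + f(xₙ)]

x_0 = 1.2500, f(x_0) = 0.948985, coefficient = 1
x_1 = 1.6667, f(x_1) = 0.995408, coefficient = 4
x_2 = 2.0833, f(x_2) = 0.871503, coefficient = 2
x_3 = 2.5000, f(x_3) = 0.598472, coefficient = 4
x_4 = 2.9167, f(x_4) = 0.223034, coefficient = 2
x_5 = 3.3333, f(x_5) = -0.190568, coefficient = 4
x_6 = 3.7500, f(x_6) = -0.571561, coefficient = 1

I ≈ (0.416667/3) × 8.179747 = 1.136076
Exact value: 1.135882
Error: 0.000194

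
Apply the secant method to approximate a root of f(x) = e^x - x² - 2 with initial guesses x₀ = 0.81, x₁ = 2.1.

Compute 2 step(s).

f(x) = e^x - x² - 2
x₀ = 0.81, x₁ = 2.1

Secant formula: x_{n+1} = x_n - f(x_n)(x_n - x_{n-1})/(f(x_n) - f(x_{n-1}))

Iteration 1:
  f(0.810000) = -0.408192
  f(2.100000) = 1.756170
  x_2 = 2.100000 - 1.756170×(2.100000 - 0.810000)/(1.756170 - (-0.408192))
       = 1.053290
Iteration 2:
  f(2.100000) = 1.756170
  f(1.053290) = -0.242352
  x_3 = 1.053290 - (-0.242352)×(1.053290 - 2.100000)/(-0.242352 - 1.756170)
       = 1.180220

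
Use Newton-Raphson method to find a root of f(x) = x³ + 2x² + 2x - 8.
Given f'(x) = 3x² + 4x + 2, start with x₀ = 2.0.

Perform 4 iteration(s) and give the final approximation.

f(x) = x³ + 2x² + 2x - 8
f'(x) = 3x² + 4x + 2
x₀ = 2.0

Newton-Raphson formula: x_{n+1} = x_n - f(x_n)/f'(x_n)

Iteration 1:
  f(2.000000) = 12.000000
  f'(2.000000) = 22.000000
  x_1 = 2.000000 - 12.000000/22.000000 = 1.454545
Iteration 2:
  f(1.454545) = 2.217881
  f'(1.454545) = 14.165289
  x_2 = 1.454545 - 2.217881/14.165289 = 1.297974
Iteration 3:
  f(1.297974) = 0.152164
  f'(1.297974) = 12.246104
  x_3 = 1.297974 - 0.152164/12.246104 = 1.285548
Iteration 4:
  f(1.285548) = 0.000908
  f'(1.285548) = 12.100098
  x_4 = 1.285548 - 0.000908/12.100098 = 1.285473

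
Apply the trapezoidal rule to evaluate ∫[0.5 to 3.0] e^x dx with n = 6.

f(x) = e^x
a = 0.5, b = 3.0, n = 6
h = (b - a)/n = 0.416667

Trapezoidal rule: (h/2)[f(x₀) + 2f(x₁) + 2f(x₂) + ... + f(xₙ)]

x_0 = 0.5000, f(x_0) = 1.648721, coefficient = 1
x_1 = 0.9167, f(x_1) = 2.500940, coefficient = 2
x_2 = 1.3333, f(x_2) = 3.793668, coefficient = 2
x_3 = 1.7500, f(x_3) = 5.754603, coefficient = 2
x_4 = 2.1667, f(x_4) = 8.729138, coefficient = 2
x_5 = 2.5833, f(x_5) = 13.241202, coefficient = 2
x_6 = 3.0000, f(x_6) = 20.085537, coefficient = 1

I ≈ (0.416667/2) × 89.773360 = 18.702783
Exact value: 18.436816
Error: 0.265968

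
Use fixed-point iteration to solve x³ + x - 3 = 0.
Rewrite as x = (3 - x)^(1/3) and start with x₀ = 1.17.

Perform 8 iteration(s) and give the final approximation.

Equation: x³ + x - 3 = 0
Fixed-point form: x = (3 - x)^(1/3)
x₀ = 1.17

x_1 = g(1.170000) = 1.223161
x_2 = g(1.223161) = 1.211200
x_3 = g(1.211200) = 1.213912
x_4 = g(1.213912) = 1.213298
x_5 = g(1.213298) = 1.213437
x_6 = g(1.213437) = 1.213406
x_7 = g(1.213406) = 1.213413
x_8 = g(1.213413) = 1.213411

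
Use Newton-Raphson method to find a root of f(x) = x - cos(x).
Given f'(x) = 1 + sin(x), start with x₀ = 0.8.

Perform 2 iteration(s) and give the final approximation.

f(x) = x - cos(x)
f'(x) = 1 + sin(x)
x₀ = 0.8

Newton-Raphson formula: x_{n+1} = x_n - f(x_n)/f'(x_n)

Iteration 1:
  f(0.800000) = 0.103293
  f'(0.800000) = 1.717356
  x_1 = 0.800000 - 0.103293/1.717356 = 0.739853
Iteration 2:
  f(0.739853) = 0.001286
  f'(0.739853) = 1.674180
  x_2 = 0.739853 - 0.001286/1.674180 = 0.739085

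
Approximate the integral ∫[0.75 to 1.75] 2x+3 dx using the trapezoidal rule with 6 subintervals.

f(x) = 2x+3
a = 0.75, b = 1.75, n = 6
h = (b - a)/n = 0.166667

Trapezoidal rule: (h/2)[f(x₀) + 2f(x₁) + 2f(x₂) + ... + f(xₙ)]

x_0 = 0.7500, f(x_0) = 4.500000, coefficient = 1
x_1 = 0.9167, f(x_1) = 4.833333, coefficient = 2
x_2 = 1.0833, f(x_2) = 5.166667, coefficient = 2
x_3 = 1.2500, f(x_3) = 5.500000, coefficient = 2
x_4 = 1.4167, f(x_4) = 5.833333, coefficient = 2
x_5 = 1.5833, f(x_5) = 6.166667, coefficient = 2
x_6 = 1.7500, f(x_6) = 6.500000, coefficient = 1

I ≈ (0.166667/2) × 66.000000 = 5.500000
Exact value: 5.500000
Error: 0.000000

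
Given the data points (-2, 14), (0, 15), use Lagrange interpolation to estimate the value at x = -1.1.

Lagrange interpolation formula:
P(x) = Σ yᵢ × Lᵢ(x)
where Lᵢ(x) = Π_{j≠i} (x - xⱼ)/(xᵢ - xⱼ)

L_0(-1.1) = (-1.1 - 0)/(-2 - 0) = 0.550000
L_1(-1.1) = (-1.1 - (-2))/(0 - (-2)) = 0.450000

P(-1.1) = 14×L_0(-1.1) + 15×L_1(-1.1)
P(-1.1) = 14.450000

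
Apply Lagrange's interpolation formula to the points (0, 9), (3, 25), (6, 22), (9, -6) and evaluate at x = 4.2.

Lagrange interpolation formula:
P(x) = Σ yᵢ × Lᵢ(x)
where Lᵢ(x) = Π_{j≠i} (x - xⱼ)/(xᵢ - xⱼ)

L_0(4.2) = (4.2 - 3)/(0 - 3) × (4.2 - 6)/(0 - 6) × (4.2 - 9)/(0 - 9) = -0.064000
L_1(4.2) = (4.2 - 0)/(3 - 0) × (4.2 - 6)/(3 - 6) × (4.2 - 9)/(3 - 9) = 0.672000
L_2(4.2) = (4.2 - 0)/(6 - 0) × (4.2 - 3)/(6 - 3) × (4.2 - 9)/(6 - 9) = 0.448000
L_3(4.2) = (4.2 - 0)/(9 - 0) × (4.2 - 3)/(9 - 3) × (4.2 - 6)/(9 - 6) = -0.056000

P(4.2) = 9×L_0(4.2) + 25×L_1(4.2) + 22×L_2(4.2) + (-6)×L_3(4.2)
P(4.2) = 26.416000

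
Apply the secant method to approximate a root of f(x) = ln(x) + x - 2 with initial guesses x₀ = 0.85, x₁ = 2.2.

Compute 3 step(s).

f(x) = ln(x) + x - 2
x₀ = 0.85, x₁ = 2.2

Secant formula: x_{n+1} = x_n - f(x_n)(x_n - x_{n-1})/(f(x_n) - f(x_{n-1}))

Iteration 1:
  f(0.850000) = -1.312519
  f(2.200000) = 0.988457
  x_2 = 2.200000 - 0.988457×(2.200000 - 0.850000)/(0.988457 - (-1.312519))
       = 1.620065
Iteration 2:
  f(2.200000) = 0.988457
  f(1.620065) = 0.102531
  x_3 = 1.620065 - 0.102531×(1.620065 - 2.200000)/(0.102531 - 0.988457)
       = 1.552947
Iteration 3:
  f(1.620065) = 0.102531
  f(1.552947) = -0.006898
  x_4 = 1.552947 - (-0.006898)×(1.552947 - 1.620065)/(-0.006898 - 0.102531)
       = 1.557178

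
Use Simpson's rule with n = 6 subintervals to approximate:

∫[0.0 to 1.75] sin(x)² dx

f(x) = sin(x)²
a = 0.0, b = 1.75, n = 6
h = (b - a)/n = 0.291667

Simpson's rule: (h/3)[f(x₀) + 4f(x₁) + 2f(x₂) + ... + f(xₙ)]

x_0 = 0.0000, f(x_0) = 0.000000, coefficient = 1
x_1 = 0.2917, f(x_1) = 0.082684, coefficient = 4
x_2 = 0.5833, f(x_2) = 0.303391, coefficient = 2
x_3 = 0.8750, f(x_3) = 0.589123, coefficient = 4
x_4 = 1.1667, f(x_4) = 0.845379, coefficient = 2
x_5 = 1.4583, f(x_5) = 0.987405, coefficient = 4
x_6 = 1.7500, f(x_6) = 0.968228, coefficient = 1

I ≈ (0.291667/3) × 9.902619 = 0.962755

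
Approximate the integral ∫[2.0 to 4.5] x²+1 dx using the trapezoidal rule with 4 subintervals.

f(x) = x²+1
a = 2.0, b = 4.5, n = 4
h = (b - a)/n = 0.625000

Trapezoidal rule: (h/2)[f(x₀) + 2f(x₁) + 2f(x₂) + ... + f(xₙ)]

x_0 = 2.0000, f(x_0) = 5.000000, coefficient = 1
x_1 = 2.6250, f(x_1) = 7.890625, coefficient = 2
x_2 = 3.2500, f(x_2) = 11.562500, coefficient = 2
x_3 = 3.8750, f(x_3) = 16.015625, coefficient = 2
x_4 = 4.5000, f(x_4) = 21.250000, coefficient = 1

I ≈ (0.625000/2) × 97.187500 = 30.371094
Exact value: 30.208333
Error: 0.162760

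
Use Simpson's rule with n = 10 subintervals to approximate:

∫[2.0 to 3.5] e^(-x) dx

f(x) = e^(-x)
a = 2.0, b = 3.5, n = 10
h = (b - a)/n = 0.150000

Simpson's rule: (h/3)[f(x₀) + 4f(x₁) + 2f(x₂) + ... + f(xₙ)]

x_0 = 2.0000, f(x_0) = 0.135335, coefficient = 1
x_1 = 2.1500, f(x_1) = 0.116484, coefficient = 4
x_2 = 2.3000, f(x_2) = 0.100259, coefficient = 2
x_3 = 2.4500, f(x_3) = 0.086294, coefficient = 4
x_4 = 2.6000, f(x_4) = 0.074274, coefficient = 2
x_5 = 2.7500, f(x_5) = 0.063928, coefficient = 4
x_6 = 2.9000, f(x_6) = 0.055023, coefficient = 2
x_7 = 3.0500, f(x_7) = 0.047359, coefficient = 4
x_8 = 3.2000, f(x_8) = 0.040762, coefficient = 2
x_9 = 3.3500, f(x_9) = 0.035084, coefficient = 4
x_10 = 3.5000, f(x_10) = 0.030197, coefficient = 1

I ≈ (0.150000/3) × 2.102764 = 0.105138
Exact value: 0.105138
Error: 0.000000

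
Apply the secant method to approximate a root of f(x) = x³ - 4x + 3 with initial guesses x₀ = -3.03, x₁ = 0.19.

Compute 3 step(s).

f(x) = x³ - 4x + 3
x₀ = -3.03, x₁ = 0.19

Secant formula: x_{n+1} = x_n - f(x_n)(x_n - x_{n-1})/(f(x_n) - f(x_{n-1}))

Iteration 1:
  f(-3.030000) = -12.698127
  f(0.190000) = 2.246859
  x_2 = 0.190000 - 2.246859×(0.190000 - (-3.030000))/(2.246859 - (-12.698127))
       = -0.294101
Iteration 2:
  f(0.190000) = 2.246859
  f(-0.294101) = 4.150966
  x_3 = -0.294101 - 4.150966×(-0.294101 - 0.190000)/(4.150966 - 2.246859)
       = 0.761243
Iteration 3:
  f(-0.294101) = 4.150966
  f(0.761243) = 0.396162
  x_4 = 0.761243 - 0.396162×(0.761243 - (-0.294101))/(0.396162 - 4.150966)
       = 0.872590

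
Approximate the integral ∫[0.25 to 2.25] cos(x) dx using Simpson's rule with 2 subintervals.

f(x) = cos(x)
a = 0.25, b = 2.25, n = 2
h = (b - a)/n = 1.000000

Simpson's rule: (h/3)[f(x₀) + 4f(x₁) + 2f(x₂) + ... + f(xₙ)]

x_0 = 0.2500, f(x_0) = 0.968912, coefficient = 1
x_1 = 1.2500, f(x_1) = 0.315322, coefficient = 4
x_2 = 2.2500, f(x_2) = -0.628174, coefficient = 1

I ≈ (1.000000/3) × 1.602028 = 0.534009
Exact value: 0.530669
Error: 0.003340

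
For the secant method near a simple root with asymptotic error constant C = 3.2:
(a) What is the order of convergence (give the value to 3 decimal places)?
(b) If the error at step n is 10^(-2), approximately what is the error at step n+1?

(a) Secant method has superlinear convergence with order φ = (1+√5)/2 ≈ 1.618.
    This means |e_{n+1}| ≈ C|e_n|^1.618.

(b) With |e_n| = 10^(-2) and C = 3.2:
    |e_{n+1}| ≈ 3.2 × (10^(-2))^1.618 = 3.2 × 10^(-3.24)

(a) ≈ 1.618 (golden ratio); (b) |e_{n+1}| ≈ 1.858e-03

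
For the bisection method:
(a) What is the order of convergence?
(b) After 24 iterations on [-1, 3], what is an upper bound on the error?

(a) Bisection has linear (order 1) convergence; the error is halved each step.

(b) Error bound = (b-a)/2^n = (3 - (-1))/2^{24}
    = 4/2^{24}

(a) 1 (linear); (b) error ≤ 2.38e-07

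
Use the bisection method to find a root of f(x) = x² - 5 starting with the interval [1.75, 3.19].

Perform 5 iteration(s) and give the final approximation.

f(x) = x² - 5
Initial interval: [1.75, 3.19]

Iteration 1:
  c_1 = (1.750000 + 3.190000)/2 = 2.470000
  f(c_1) = f(2.470000) = 1.100900
  f(a) × f(c) < 0, new interval: [1.750000, 2.470000]
Iteration 2:
  c_2 = (1.750000 + 2.470000)/2 = 2.110000
  f(c_2) = f(2.110000) = -0.547900
  f(a) × f(c) ≥ 0, new interval: [2.110000, 2.470000]
Iteration 3:
  c_3 = (2.110000 + 2.470000)/2 = 2.290000
  f(c_3) = f(2.290000) = 0.244100
  f(a) × f(c) < 0, new interval: [2.110000, 2.290000]
Iteration 4:
  c_4 = (2.110000 + 2.290000)/2 = 2.200000
  f(c_4) = f(2.200000) = -0.160000
  f(a) × f(c) ≥ 0, new interval: [2.200000, 2.290000]
Iteration 5:
  c_5 = (2.200000 + 2.290000)/2 = 2.245000
  f(c_5) = f(2.245000) = 0.040025
  f(a) × f(c) < 0, new interval: [2.200000, 2.245000]

After 5 iteration(s), the approximation is c_5 = 2.245000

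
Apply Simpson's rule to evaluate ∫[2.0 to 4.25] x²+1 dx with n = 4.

f(x) = x²+1
a = 2.0, b = 4.25, n = 4
h = (b - a)/n = 0.562500

Simpson's rule: (h/3)[f(x₀) + 4f(x₁) + 2f(x₂) + ... + f(xₙ)]

x_0 = 2.0000, f(x_0) = 5.000000, coefficient = 1
x_1 = 2.5625, f(x_1) = 7.566406, coefficient = 4
x_2 = 3.1250, f(x_2) = 10.765625, coefficient = 2
x_3 = 3.6875, f(x_3) = 14.597656, coefficient = 4
x_4 = 4.2500, f(x_4) = 19.062500, coefficient = 1

I ≈ (0.562500/3) × 134.250000 = 25.171875
Exact value: 25.171875
Error: 0.000000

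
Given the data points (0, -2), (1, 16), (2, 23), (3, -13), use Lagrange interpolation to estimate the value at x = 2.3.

Lagrange interpolation formula:
P(x) = Σ yᵢ × Lᵢ(x)
where Lᵢ(x) = Π_{j≠i} (x - xⱼ)/(xᵢ - xⱼ)

L_0(2.3) = (2.3 - 1)/(0 - 1) × (2.3 - 2)/(0 - 2) × (2.3 - 3)/(0 - 3) = 0.045500
L_1(2.3) = (2.3 - 0)/(1 - 0) × (2.3 - 2)/(1 - 2) × (2.3 - 3)/(1 - 3) = -0.241500
L_2(2.3) = (2.3 - 0)/(2 - 0) × (2.3 - 1)/(2 - 1) × (2.3 - 3)/(2 - 3) = 1.046500
L_3(2.3) = (2.3 - 0)/(3 - 0) × (2.3 - 1)/(3 - 1) × (2.3 - 2)/(3 - 2) = 0.149500

P(2.3) = (-2)×L_0(2.3) + 16×L_1(2.3) + 23×L_2(2.3) + (-13)×L_3(2.3)
P(2.3) = 18.171000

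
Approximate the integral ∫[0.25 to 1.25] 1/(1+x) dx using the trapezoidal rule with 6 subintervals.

f(x) = 1/(1+x)
a = 0.25, b = 1.25, n = 6
h = (b - a)/n = 0.166667

Trapezoidal rule: (h/2)[f(x₀) + 2f(x₁) + 2f(x₂) + ... + f(xₙ)]

x_0 = 0.2500, f(x_0) = 0.800000, coefficient = 1
x_1 = 0.4167, f(x_1) = 0.705882, coefficient = 2
x_2 = 0.5833, f(x_2) = 0.631579, coefficient = 2
x_3 = 0.7500, f(x_3) = 0.571429, coefficient = 2
x_4 = 0.9167, f(x_4) = 0.521739, coefficient = 2
x_5 = 1.0833, f(x_5) = 0.480000, coefficient = 2
x_6 = 1.2500, f(x_6) = 0.444444, coefficient = 1

I ≈ (0.166667/2) × 7.065702 = 0.588809
Exact value: 0.587787
Error: 0.001022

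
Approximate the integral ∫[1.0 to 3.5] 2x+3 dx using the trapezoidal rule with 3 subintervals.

f(x) = 2x+3
a = 1.0, b = 3.5, n = 3
h = (b - a)/n = 0.833333

Trapezoidal rule: (h/2)[f(x₀) + 2f(x₁) + 2f(x₂) + ... + f(xₙ)]

x_0 = 1.0000, f(x_0) = 5.000000, coefficient = 1
x_1 = 1.8333, f(x_1) = 6.666667, coefficient = 2
x_2 = 2.6667, f(x_2) = 8.333333, coefficient = 2
x_3 = 3.5000, f(x_3) = 10.000000, coefficient = 1

I ≈ (0.833333/2) × 45.000000 = 18.750000
Exact value: 18.750000
Error: 0.000000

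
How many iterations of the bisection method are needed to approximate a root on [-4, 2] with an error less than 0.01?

We need (b-a)/2^n ≤ 0.01
(2 - (-4))/2^n ≤ 0.01
6/2^n ≤ 0.01
2^n ≥ 600
n ≥ log₂(600) = 9.23
n ≥ 10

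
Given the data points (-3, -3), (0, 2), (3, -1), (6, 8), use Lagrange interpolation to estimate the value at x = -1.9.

Lagrange interpolation formula:
P(x) = Σ yᵢ × Lᵢ(x)
where Lᵢ(x) = Π_{j≠i} (x - xⱼ)/(xᵢ - xⱼ)

L_0(-1.9) = (-1.9 - 0)/(-3 - 0) × (-1.9 - 3)/(-3 - 3) × (-1.9 - 6)/(-3 - 6) = 0.454006
L_1(-1.9) = (-1.9 - (-3))/(0 - (-3)) × (-1.9 - 3)/(0 - 3) × (-1.9 - 6)/(0 - 6) = 0.788537
L_2(-1.9) = (-1.9 - (-3))/(3 - (-3)) × (-1.9 - 0)/(3 - 0) × (-1.9 - 6)/(3 - 6) = -0.305759
L_3(-1.9) = (-1.9 - (-3))/(6 - (-3)) × (-1.9 - 0)/(6 - 0) × (-1.9 - 3)/(6 - 3) = 0.063216

P(-1.9) = (-3)×L_0(-1.9) + 2×L_1(-1.9) + (-1)×L_2(-1.9) + 8×L_3(-1.9)
P(-1.9) = 1.026543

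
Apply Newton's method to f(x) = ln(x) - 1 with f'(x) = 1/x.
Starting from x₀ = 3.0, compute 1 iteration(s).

f(x) = ln(x) - 1
f'(x) = 1/x
x₀ = 3.0

Newton-Raphson formula: x_{n+1} = x_n - f(x_n)/f'(x_n)

Iteration 1:
  f(3.000000) = 0.098612
  f'(3.000000) = 0.333333
  x_1 = 3.000000 - 0.098612/0.333333 = 2.704163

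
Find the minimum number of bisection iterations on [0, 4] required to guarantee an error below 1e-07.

We need (b-a)/2^n ≤ 1e-07
(4 - 0)/2^n ≤ 1e-07
4/2^n ≤ 1e-07
2^n ≥ 40000000
n ≥ log₂(40000000) = 25.25
n ≥ 26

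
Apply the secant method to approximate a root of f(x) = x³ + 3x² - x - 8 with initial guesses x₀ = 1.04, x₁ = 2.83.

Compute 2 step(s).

f(x) = x³ + 3x² - x - 8
x₀ = 1.04, x₁ = 2.83

Secant formula: x_{n+1} = x_n - f(x_n)(x_n - x_{n-1})/(f(x_n) - f(x_{n-1}))

Iteration 1:
  f(1.040000) = -4.670336
  f(2.830000) = 35.861887
  x_2 = 2.830000 - 35.861887×(2.830000 - 1.040000)/(35.861887 - (-4.670336))
       = 1.246253
Iteration 2:
  f(2.830000) = 35.861887
  f(1.246253) = -2.651197
  x_3 = 1.246253 - (-2.651197)×(1.246253 - 2.830000)/(-2.651197 - 35.861887)
       = 1.355277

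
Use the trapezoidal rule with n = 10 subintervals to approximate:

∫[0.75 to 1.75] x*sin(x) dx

f(x) = x*sin(x)
a = 0.75, b = 1.75, n = 10
h = (b - a)/n = 0.100000

Trapezoidal rule: (h/2)[f(x₀) + 2f(x₁) + 2f(x₂) + ... + f(xₙ)]

x_0 = 0.7500, f(x_0) = 0.511229, coefficient = 1
x_1 = 0.8500, f(x_1) = 0.638588, coefficient = 2
x_2 = 0.9500, f(x_2) = 0.772745, coefficient = 2
x_3 = 1.0500, f(x_3) = 0.910794, coefficient = 2
x_4 = 1.1500, f(x_4) = 1.049679, coefficient = 2
x_5 = 1.2500, f(x_5) = 1.186231, coefficient = 2
x_6 = 1.3500, f(x_6) = 1.317227, coefficient = 2
x_7 = 1.4500, f(x_7) = 1.439434, coefficient = 2
x_8 = 1.5500, f(x_8) = 1.549665, coefficient = 2
x_9 = 1.6500, f(x_9) = 1.644827, coefficient = 2
x_10 = 1.7500, f(x_10) = 1.721975, coefficient = 1

I ≈ (0.100000/2) × 23.251583 = 1.162579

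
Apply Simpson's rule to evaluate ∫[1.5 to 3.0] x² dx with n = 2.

f(x) = x²
a = 1.5, b = 3.0, n = 2
h = (b - a)/n = 0.750000

Simpson's rule: (h/3)[f(x₀) + 4f(x₁) + 2f(x₂) + ... + f(xₙ)]

x_0 = 1.5000, f(x_0) = 2.250000, coefficient = 1
x_1 = 2.2500, f(x_1) = 5.062500, coefficient = 4
x_2 = 3.0000, f(x_2) = 9.000000, coefficient = 1

I ≈ (0.750000/3) × 31.500000 = 7.875000
Exact value: 7.875000
Error: 0.000000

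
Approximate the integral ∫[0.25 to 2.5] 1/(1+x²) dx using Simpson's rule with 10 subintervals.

f(x) = 1/(1+x²)
a = 0.25, b = 2.5, n = 10
h = (b - a)/n = 0.225000

Simpson's rule: (h/3)[f(x₀) + 4f(x₁) + 2f(x₂) + ... + f(xₙ)]

x_0 = 0.2500, f(x_0) = 0.941176, coefficient = 1
x_1 = 0.4750, f(x_1) = 0.815910, coefficient = 4
x_2 = 0.7000, f(x_2) = 0.671141, coefficient = 2
x_3 = 0.9250, f(x_3) = 0.538902, coefficient = 4
x_4 = 1.1500, f(x_4) = 0.430571, coefficient = 2
x_5 = 1.3750, f(x_5) = 0.345946, coefficient = 4
x_6 = 1.6000, f(x_6) = 0.280899, coefficient = 2
x_7 = 1.8250, f(x_7) = 0.230914, coefficient = 4
x_8 = 2.0500, f(x_8) = 0.192215, coefficient = 2
x_9 = 2.2750, f(x_9) = 0.161927, coefficient = 4
x_10 = 2.5000, f(x_10) = 0.137931, coefficient = 1

I ≈ (0.225000/3) × 12.603153 = 0.945237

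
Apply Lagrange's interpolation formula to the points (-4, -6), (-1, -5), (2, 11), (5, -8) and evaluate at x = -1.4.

Lagrange interpolation formula:
P(x) = Σ yᵢ × Lᵢ(x)
where Lᵢ(x) = Π_{j≠i} (x - xⱼ)/(xᵢ - xⱼ)

L_0(-1.4) = (-1.4 - (-1))/(-4 - (-1)) × (-1.4 - 2)/(-4 - 2) × (-1.4 - 5)/(-4 - 5) = 0.053728
L_1(-1.4) = (-1.4 - (-4))/(-1 - (-4)) × (-1.4 - 2)/(-1 - 2) × (-1.4 - 5)/(-1 - 5) = 1.047704
L_2(-1.4) = (-1.4 - (-4))/(2 - (-4)) × (-1.4 - (-1))/(2 - (-1)) × (-1.4 - 5)/(2 - 5) = -0.123259
L_3(-1.4) = (-1.4 - (-4))/(5 - (-4)) × (-1.4 - (-1))/(5 - (-1)) × (-1.4 - 2)/(5 - 2) = 0.021827

P(-1.4) = (-6)×L_0(-1.4) + (-5)×L_1(-1.4) + 11×L_2(-1.4) + (-8)×L_3(-1.4)
P(-1.4) = -7.091358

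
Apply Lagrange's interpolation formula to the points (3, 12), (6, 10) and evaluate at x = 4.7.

Lagrange interpolation formula:
P(x) = Σ yᵢ × Lᵢ(x)
where Lᵢ(x) = Π_{j≠i} (x - xⱼ)/(xᵢ - xⱼ)

L_0(4.7) = (4.7 - 6)/(3 - 6) = 0.433333
L_1(4.7) = (4.7 - 3)/(6 - 3) = 0.566667

P(4.7) = 12×L_0(4.7) + 10×L_1(4.7)
P(4.7) = 10.866667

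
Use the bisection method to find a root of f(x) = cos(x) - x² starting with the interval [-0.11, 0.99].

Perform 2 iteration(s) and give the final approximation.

f(x) = cos(x) - x²
Initial interval: [-0.11, 0.99]

Iteration 1:
  c_1 = (-0.110000 + 0.990000)/2 = 0.440000
  f(c_1) = f(0.440000) = 0.711152
  f(a) × f(c) ≥ 0, new interval: [0.440000, 0.990000]
Iteration 2:
  c_2 = (0.440000 + 0.990000)/2 = 0.715000
  f(c_2) = f(0.715000) = 0.243868
  f(a) × f(c) ≥ 0, new interval: [0.715000, 0.990000]

After 2 iteration(s), the approximation is c_2 = 0.715000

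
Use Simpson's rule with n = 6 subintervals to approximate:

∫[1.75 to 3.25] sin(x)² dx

f(x) = sin(x)²
a = 1.75, b = 3.25, n = 6
h = (b - a)/n = 0.250000

Simpson's rule: (h/3)[f(x₀) + 4f(x₁) + 2f(x₂) + ... + f(xₙ)]

x_0 = 1.7500, f(x_0) = 0.968228, coefficient = 1
x_1 = 2.0000, f(x_1) = 0.826822, coefficient = 4
x_2 = 2.2500, f(x_2) = 0.605398, coefficient = 2
x_3 = 2.5000, f(x_3) = 0.358169, coefficient = 4
x_4 = 2.7500, f(x_4) = 0.145665, coefficient = 2
x_5 = 3.0000, f(x_5) = 0.019915, coefficient = 4
x_6 = 3.2500, f(x_6) = 0.011706, coefficient = 1

I ≈ (0.250000/3) × 7.301683 = 0.608474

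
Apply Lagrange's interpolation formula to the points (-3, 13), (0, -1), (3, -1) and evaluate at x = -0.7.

Lagrange interpolation formula:
P(x) = Σ yᵢ × Lᵢ(x)
where Lᵢ(x) = Π_{j≠i} (x - xⱼ)/(xᵢ - xⱼ)

L_0(-0.7) = (-0.7 - 0)/(-3 - 0) × (-0.7 - 3)/(-3 - 3) = 0.143889
L_1(-0.7) = (-0.7 - (-3))/(0 - (-3)) × (-0.7 - 3)/(0 - 3) = 0.945556
L_2(-0.7) = (-0.7 - (-3))/(3 - (-3)) × (-0.7 - 0)/(3 - 0) = -0.089444

P(-0.7) = 13×L_0(-0.7) + (-1)×L_1(-0.7) + (-1)×L_2(-0.7)
P(-0.7) = 1.014444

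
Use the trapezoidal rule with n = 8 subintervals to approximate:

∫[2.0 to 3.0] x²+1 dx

f(x) = x²+1
a = 2.0, b = 3.0, n = 8
h = (b - a)/n = 0.125000

Trapezoidal rule: (h/2)[f(x₀) + 2f(x₁) + 2f(x₂) + ... + f(xₙ)]

x_0 = 2.0000, f(x_0) = 5.000000, coefficient = 1
x_1 = 2.1250, f(x_1) = 5.515625, coefficient = 2
x_2 = 2.2500, f(x_2) = 6.062500, coefficient = 2
x_3 = 2.3750, f(x_3) = 6.640625, coefficient = 2
x_4 = 2.5000, f(x_4) = 7.250000, coefficient = 2
x_5 = 2.6250, f(x_5) = 7.890625, coefficient = 2
x_6 = 2.7500, f(x_6) = 8.562500, coefficient = 2
x_7 = 2.8750, f(x_7) = 9.265625, coefficient = 2
x_8 = 3.0000, f(x_8) = 10.000000, coefficient = 1

I ≈ (0.125000/2) × 117.375000 = 7.335938
Exact value: 7.333333
Error: 0.002604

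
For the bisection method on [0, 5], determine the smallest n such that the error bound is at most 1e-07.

We need (b-a)/2^n ≤ 1e-07
(5 - 0)/2^n ≤ 1e-07
5/2^n ≤ 1e-07
2^n ≥ 50000000
n ≥ log₂(50000000) = 25.58
n ≥ 26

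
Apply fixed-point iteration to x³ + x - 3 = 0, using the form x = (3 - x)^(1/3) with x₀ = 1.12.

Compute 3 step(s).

Equation: x³ + x - 3 = 0
Fixed-point form: x = (3 - x)^(1/3)
x₀ = 1.12

x_1 = g(1.120000) = 1.234201
x_2 = g(1.234201) = 1.208687
x_3 = g(1.208687) = 1.214480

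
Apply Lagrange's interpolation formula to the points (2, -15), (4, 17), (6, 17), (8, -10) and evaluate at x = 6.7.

Lagrange interpolation formula:
P(x) = Σ yᵢ × Lᵢ(x)
where Lᵢ(x) = Π_{j≠i} (x - xⱼ)/(xᵢ - xⱼ)

L_0(6.7) = (6.7 - 4)/(2 - 4) × (6.7 - 6)/(2 - 6) × (6.7 - 8)/(2 - 8) = 0.051188
L_1(6.7) = (6.7 - 2)/(4 - 2) × (6.7 - 6)/(4 - 6) × (6.7 - 8)/(4 - 8) = -0.267313
L_2(6.7) = (6.7 - 2)/(6 - 2) × (6.7 - 4)/(6 - 4) × (6.7 - 8)/(6 - 8) = 1.031062
L_3(6.7) = (6.7 - 2)/(8 - 2) × (6.7 - 4)/(8 - 4) × (6.7 - 6)/(8 - 6) = 0.185063

P(6.7) = (-15)×L_0(6.7) + 17×L_1(6.7) + 17×L_2(6.7) + (-10)×L_3(6.7)
P(6.7) = 10.365312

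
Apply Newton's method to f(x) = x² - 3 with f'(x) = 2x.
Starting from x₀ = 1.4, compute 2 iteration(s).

f(x) = x² - 3
f'(x) = 2x
x₀ = 1.4

Newton-Raphson formula: x_{n+1} = x_n - f(x_n)/f'(x_n)

Iteration 1:
  f(1.400000) = -1.040000
  f'(1.400000) = 2.800000
  x_1 = 1.400000 - (-1.040000)/2.800000 = 1.771429
Iteration 2:
  f(1.771429) = 0.137959
  f'(1.771429) = 3.542857
  x_2 = 1.771429 - 0.137959/3.542857 = 1.732488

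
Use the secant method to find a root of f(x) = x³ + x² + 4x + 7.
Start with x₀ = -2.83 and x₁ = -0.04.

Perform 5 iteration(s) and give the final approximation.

f(x) = x³ + x² + 4x + 7
x₀ = -2.83, x₁ = -0.04

Secant formula: x_{n+1} = x_n - f(x_n)(x_n - x_{n-1})/(f(x_n) - f(x_{n-1}))

Iteration 1:
  f(-2.830000) = -18.976287
  f(-0.040000) = 6.841536
  x_2 = -0.040000 - 6.841536×(-0.040000 - (-2.830000))/(6.841536 - (-18.976287))
       = -0.779330
Iteration 2:
  f(-0.040000) = 6.841536
  f(-0.779330) = 4.016706
  x_3 = -0.779330 - 4.016706×(-0.779330 - (-0.040000))/(4.016706 - 6.841536)
       = -1.830604
Iteration 3:
  f(-0.779330) = 4.016706
  f(-1.830604) = -3.105860
  x_4 = -1.830604 - (-3.105860)×(-1.830604 - (-0.779330))/(-3.105860 - 4.016706)
       = -1.372186
Iteration 4:
  f(-1.830604) = -3.105860
  f(-1.372186) = 0.810468
  x_5 = -1.372186 - 0.810468×(-1.372186 - (-1.830604))/(0.810468 - (-3.105860))
       = -1.467054
Iteration 5:
  f(-1.372186) = 0.810468
  f(-1.467054) = 0.126570
  x_6 = -1.467054 - 0.126570×(-1.467054 - (-1.372186))/(0.126570 - 0.810468)
       = -1.484611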